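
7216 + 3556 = 10772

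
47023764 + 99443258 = 146467022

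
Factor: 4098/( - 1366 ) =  - 3^1= - 3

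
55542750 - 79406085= - 23863335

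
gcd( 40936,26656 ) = 952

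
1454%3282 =1454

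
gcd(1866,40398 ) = 6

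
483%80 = 3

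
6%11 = 6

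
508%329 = 179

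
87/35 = 2 + 17/35 = 2.49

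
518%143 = 89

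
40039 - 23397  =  16642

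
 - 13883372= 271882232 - 285765604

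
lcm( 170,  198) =16830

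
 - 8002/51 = -8002/51 = -156.90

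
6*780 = 4680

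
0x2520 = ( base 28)C3C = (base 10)9504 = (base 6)112000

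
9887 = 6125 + 3762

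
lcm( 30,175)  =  1050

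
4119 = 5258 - 1139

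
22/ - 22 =  -  1  +  0/1 = - 1.00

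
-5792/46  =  -126 + 2/23 = -125.91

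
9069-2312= 6757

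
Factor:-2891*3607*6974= - 72723735238 =- 2^1*7^2*11^1*59^1 *317^1*3607^1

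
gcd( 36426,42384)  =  6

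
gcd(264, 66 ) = 66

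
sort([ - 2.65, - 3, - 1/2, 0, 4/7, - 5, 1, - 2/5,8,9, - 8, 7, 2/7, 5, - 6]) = [ - 8, - 6, - 5,-3, - 2.65, - 1/2, - 2/5,0 , 2/7, 4/7,  1, 5, 7,8, 9] 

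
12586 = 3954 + 8632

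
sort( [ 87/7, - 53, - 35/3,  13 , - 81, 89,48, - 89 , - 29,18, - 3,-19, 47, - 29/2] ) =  [ - 89,-81 , - 53, - 29, -19, - 29/2, - 35/3, - 3, 87/7, 13,18,47, 48, 89] 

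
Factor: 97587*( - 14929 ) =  - 1456876323 = - 3^2*7^1*1549^1*14929^1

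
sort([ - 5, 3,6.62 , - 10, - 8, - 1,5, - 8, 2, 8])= [  -  10, - 8, -8, - 5,- 1, 2 , 3,  5,6.62, 8 ] 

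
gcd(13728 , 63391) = 1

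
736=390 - -346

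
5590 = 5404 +186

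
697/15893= 697/15893 = 0.04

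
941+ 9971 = 10912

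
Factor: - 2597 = -7^2 * 53^1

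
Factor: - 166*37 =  - 2^1*37^1  *  83^1 = - 6142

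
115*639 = 73485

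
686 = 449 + 237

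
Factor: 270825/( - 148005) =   -  785/429 = -  3^(  -  1)*5^1 *11^( - 1)*13^( - 1)*157^1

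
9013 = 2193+6820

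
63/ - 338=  - 1+275/338 = - 0.19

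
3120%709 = 284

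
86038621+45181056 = 131219677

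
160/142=1 + 9/71 = 1.13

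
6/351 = 2/117 = 0.02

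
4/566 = 2/283  =  0.01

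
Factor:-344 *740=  - 2^5*5^1*37^1*  43^1 = - 254560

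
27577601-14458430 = 13119171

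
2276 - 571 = 1705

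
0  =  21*0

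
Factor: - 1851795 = -3^3 * 5^1*11^1*29^1*43^1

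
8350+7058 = 15408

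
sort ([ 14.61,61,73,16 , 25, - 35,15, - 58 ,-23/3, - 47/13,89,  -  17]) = [ - 58, - 35, - 17,  -  23/3, - 47/13, 14.61,15 , 16,25,61, 73,89]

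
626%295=36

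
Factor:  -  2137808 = -2^4*53^1*2521^1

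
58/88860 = 29/44430 = 0.00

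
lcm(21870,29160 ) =87480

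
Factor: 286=2^1*11^1 * 13^1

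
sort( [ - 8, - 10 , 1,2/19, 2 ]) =[ - 10, - 8, 2/19 , 1 , 2 ] 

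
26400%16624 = 9776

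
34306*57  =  1955442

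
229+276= 505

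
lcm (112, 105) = 1680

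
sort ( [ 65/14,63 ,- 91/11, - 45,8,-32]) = [ - 45, - 32, - 91/11,65/14,8, 63 ]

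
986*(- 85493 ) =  - 84296098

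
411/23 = 17 + 20/23 = 17.87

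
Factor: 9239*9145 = 5^1*31^1*59^1 *9239^1 =84490655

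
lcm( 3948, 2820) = 19740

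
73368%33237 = 6894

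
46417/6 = 7736 + 1/6= 7736.17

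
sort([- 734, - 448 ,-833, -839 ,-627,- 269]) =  [ - 839, - 833, - 734, - 627,  -  448, - 269]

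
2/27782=1/13891 = 0.00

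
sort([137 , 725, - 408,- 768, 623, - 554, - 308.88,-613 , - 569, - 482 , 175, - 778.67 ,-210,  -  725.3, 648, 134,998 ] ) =[ - 778.67, - 768, - 725.3,- 613, - 569,-554, - 482,-408, - 308.88,-210, 134, 137, 175,623 , 648,725, 998]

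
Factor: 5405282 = 2^1 *47^1*57503^1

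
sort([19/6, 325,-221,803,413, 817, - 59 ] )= [ - 221, - 59,19/6, 325,413, 803,817]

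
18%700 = 18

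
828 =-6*(-138)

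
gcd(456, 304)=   152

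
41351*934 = 38621834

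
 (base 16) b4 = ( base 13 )10b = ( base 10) 180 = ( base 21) 8c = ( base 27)6i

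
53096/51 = 1041 + 5/51 = 1041.10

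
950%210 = 110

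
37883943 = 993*38151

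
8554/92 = 4277/46 =92.98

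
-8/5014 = -4/2507= -  0.00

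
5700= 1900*3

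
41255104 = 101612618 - 60357514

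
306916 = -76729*(  -  4)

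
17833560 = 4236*4210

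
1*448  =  448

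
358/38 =179/19 = 9.42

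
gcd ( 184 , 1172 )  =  4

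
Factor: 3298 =2^1*17^1*97^1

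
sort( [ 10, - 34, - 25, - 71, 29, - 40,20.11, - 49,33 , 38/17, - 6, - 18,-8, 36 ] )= [ - 71, - 49, - 40, - 34, - 25,- 18, -8, - 6, 38/17, 10, 20.11, 29, 33, 36 ] 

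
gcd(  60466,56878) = 2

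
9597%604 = 537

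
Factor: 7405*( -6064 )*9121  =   - 409568654320  =  - 2^4 * 5^1*7^1 * 379^1*1303^1 * 1481^1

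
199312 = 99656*2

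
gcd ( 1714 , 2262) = 2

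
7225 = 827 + 6398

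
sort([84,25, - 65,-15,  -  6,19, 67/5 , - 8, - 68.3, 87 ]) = [ - 68.3 ,-65, - 15, - 8, - 6 , 67/5 , 19,25 , 84,87 ] 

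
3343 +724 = 4067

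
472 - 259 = 213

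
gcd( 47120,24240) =80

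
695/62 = 11 + 13/62 = 11.21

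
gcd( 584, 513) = 1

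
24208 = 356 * 68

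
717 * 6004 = 4304868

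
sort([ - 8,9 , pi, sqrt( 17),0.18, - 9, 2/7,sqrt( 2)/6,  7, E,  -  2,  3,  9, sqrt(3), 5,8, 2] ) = [ - 9, - 8, - 2, 0.18, sqrt ( 2) /6 , 2/7,sqrt (3), 2, E, 3, pi, sqrt(17) , 5,7, 8, 9, 9 ]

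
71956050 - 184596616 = - 112640566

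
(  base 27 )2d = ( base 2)1000011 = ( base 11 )61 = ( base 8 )103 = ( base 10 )67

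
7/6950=7/6950=0.00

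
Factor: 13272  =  2^3 * 3^1*7^1*79^1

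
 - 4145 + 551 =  - 3594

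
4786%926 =156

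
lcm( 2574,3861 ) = 7722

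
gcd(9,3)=3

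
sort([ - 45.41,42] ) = [ - 45.41 , 42]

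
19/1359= 19/1359  =  0.01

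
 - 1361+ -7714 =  - 9075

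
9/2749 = 9/2749 = 0.00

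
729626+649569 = 1379195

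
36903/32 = 1153 + 7/32= 1153.22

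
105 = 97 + 8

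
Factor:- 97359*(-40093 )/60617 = 3^1*17^1*23^1* 83^1*40093^1*60617^ ( - 1)=3903414387/60617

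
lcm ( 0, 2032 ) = 0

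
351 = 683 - 332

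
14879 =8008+6871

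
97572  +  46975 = 144547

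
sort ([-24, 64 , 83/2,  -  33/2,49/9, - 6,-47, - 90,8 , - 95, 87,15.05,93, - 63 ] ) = [ - 95 ,  -  90, - 63, - 47,-24, -33/2, -6, 49/9,8,15.05, 83/2, 64,87, 93]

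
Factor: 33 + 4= 37 = 37^1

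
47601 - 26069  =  21532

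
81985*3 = 245955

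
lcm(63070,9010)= 63070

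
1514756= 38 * 39862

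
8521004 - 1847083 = 6673921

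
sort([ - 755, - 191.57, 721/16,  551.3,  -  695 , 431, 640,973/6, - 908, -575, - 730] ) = [ - 908 , - 755,  -  730, - 695 ,  -  575,-191.57,721/16, 973/6, 431, 551.3,  640 ] 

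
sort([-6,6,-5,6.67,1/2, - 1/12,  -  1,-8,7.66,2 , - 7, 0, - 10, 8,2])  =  [ - 10,-8 , - 7, - 6,-5,  -  1, - 1/12, 0,1/2,2, 2, 6, 6.67,7.66,8]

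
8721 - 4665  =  4056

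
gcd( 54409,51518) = 1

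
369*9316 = 3437604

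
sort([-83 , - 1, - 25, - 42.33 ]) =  [-83, - 42.33, - 25, - 1]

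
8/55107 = 8/55107 = 0.00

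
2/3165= 2/3165  =  0.00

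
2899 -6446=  - 3547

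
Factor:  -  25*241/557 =-6025/557 = - 5^2*241^1*557^( - 1 )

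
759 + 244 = 1003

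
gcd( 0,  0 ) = 0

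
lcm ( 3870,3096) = 15480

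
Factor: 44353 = 17^1*2609^1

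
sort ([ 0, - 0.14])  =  [ - 0.14,0]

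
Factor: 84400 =2^4*5^2*211^1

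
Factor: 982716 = 2^2*3^1*7^1*11699^1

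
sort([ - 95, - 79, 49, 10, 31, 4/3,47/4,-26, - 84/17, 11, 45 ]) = [ - 95, - 79, - 26, - 84/17, 4/3,  10, 11, 47/4 , 31, 45 , 49]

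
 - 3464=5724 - 9188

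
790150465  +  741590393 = 1531740858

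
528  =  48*11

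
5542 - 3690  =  1852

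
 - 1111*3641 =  - 4045151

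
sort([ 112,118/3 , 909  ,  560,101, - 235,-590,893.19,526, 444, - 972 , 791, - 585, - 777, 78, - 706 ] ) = [ - 972, - 777, - 706,  -  590,-585, - 235,  118/3,78, 101, 112, 444, 526, 560, 791,893.19, 909]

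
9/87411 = 3/29137 = 0.00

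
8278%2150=1828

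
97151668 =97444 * 997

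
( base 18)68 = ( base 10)116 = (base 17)6e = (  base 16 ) 74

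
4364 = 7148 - 2784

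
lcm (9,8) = 72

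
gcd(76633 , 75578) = 1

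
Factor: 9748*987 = 9621276 = 2^2*3^1*7^1*47^1*2437^1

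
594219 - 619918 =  - 25699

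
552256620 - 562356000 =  - 10099380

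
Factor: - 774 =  - 2^1*3^2*43^1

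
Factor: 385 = 5^1*7^1*11^1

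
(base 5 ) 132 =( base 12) 36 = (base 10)42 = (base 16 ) 2a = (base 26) 1G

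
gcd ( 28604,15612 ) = 4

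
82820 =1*82820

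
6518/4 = 3259/2 = 1629.50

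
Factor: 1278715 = 5^1*255743^1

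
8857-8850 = 7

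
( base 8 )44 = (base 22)1E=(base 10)36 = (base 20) 1g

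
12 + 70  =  82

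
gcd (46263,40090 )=1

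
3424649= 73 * 46913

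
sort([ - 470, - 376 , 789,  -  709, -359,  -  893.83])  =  [ - 893.83, - 709, - 470, - 376,-359 , 789]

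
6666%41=24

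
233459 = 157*1487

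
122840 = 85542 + 37298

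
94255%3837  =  2167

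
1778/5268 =889/2634 = 0.34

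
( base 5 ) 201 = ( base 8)63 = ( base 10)51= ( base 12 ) 43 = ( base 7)102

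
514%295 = 219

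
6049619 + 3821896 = 9871515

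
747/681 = 1 + 22/227= 1.10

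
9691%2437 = 2380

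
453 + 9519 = 9972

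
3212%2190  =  1022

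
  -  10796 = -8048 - 2748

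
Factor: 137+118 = 3^1*5^1*17^1 = 255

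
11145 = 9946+1199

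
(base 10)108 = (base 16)6C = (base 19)5d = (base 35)33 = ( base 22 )4k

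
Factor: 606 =2^1 *3^1*101^1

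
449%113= 110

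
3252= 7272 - 4020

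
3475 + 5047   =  8522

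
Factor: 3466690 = 2^1*5^1*346669^1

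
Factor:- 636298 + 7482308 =6846010 = 2^1*5^1*53^1*12917^1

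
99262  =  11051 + 88211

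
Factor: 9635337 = 3^2*19^1*29^2*67^1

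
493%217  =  59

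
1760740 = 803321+957419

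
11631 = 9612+2019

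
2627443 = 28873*91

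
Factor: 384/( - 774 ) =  - 2^6*3^( - 1 )*43^( - 1) = - 64/129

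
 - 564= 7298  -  7862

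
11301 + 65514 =76815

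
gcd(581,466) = 1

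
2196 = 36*61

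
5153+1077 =6230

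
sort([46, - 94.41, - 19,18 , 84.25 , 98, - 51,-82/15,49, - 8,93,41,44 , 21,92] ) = [ - 94.41, - 51,-19, - 8, - 82/15, 18, 21 , 41,44,  46,49,84.25, 92,93,98]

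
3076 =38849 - 35773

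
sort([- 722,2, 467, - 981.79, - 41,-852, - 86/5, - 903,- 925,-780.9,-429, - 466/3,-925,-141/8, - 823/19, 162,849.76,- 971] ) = [-981.79,-971 ,-925,-925, - 903, - 852,  -  780.9, - 722,-429, - 466/3, - 823/19, - 41, - 141/8,-86/5, 2, 162, 467, 849.76] 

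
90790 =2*45395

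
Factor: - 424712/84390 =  - 212356/42195   =  - 2^2*3^(-1) * 5^( - 1)*29^( - 1)*97^( - 1 )*53089^1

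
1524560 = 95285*16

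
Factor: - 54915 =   -  3^1*5^1*7^1*523^1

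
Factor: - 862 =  - 2^1*431^1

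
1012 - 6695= - 5683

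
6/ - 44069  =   - 1+44063/44069 = - 0.00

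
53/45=53/45 = 1.18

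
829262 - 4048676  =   - 3219414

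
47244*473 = 22346412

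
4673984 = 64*73031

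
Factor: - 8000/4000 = - 2 = -  2^1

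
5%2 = 1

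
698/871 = 698/871 = 0.80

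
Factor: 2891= 7^2*59^1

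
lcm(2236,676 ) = 29068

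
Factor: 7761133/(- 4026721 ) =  - 4026721^ ( - 1)  *7761133^1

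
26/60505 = 26/60505 =0.00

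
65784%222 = 72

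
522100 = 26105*20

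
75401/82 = 919 + 43/82 = 919.52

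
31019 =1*31019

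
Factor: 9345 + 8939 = 18284 = 2^2*7^1*653^1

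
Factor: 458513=11^1 * 73^1*571^1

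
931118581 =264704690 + 666413891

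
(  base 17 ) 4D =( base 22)3f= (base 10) 81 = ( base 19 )45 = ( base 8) 121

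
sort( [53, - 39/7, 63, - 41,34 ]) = [ - 41,-39/7, 34,53,63]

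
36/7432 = 9/1858 = 0.00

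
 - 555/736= - 1 + 181/736=- 0.75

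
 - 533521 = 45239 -578760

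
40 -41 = - 1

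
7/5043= 7/5043= 0.00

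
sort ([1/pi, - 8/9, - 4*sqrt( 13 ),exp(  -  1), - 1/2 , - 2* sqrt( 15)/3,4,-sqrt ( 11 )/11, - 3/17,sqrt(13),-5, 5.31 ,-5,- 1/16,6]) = [ - 4*sqrt( 13 ),-5, -5 , - 2*sqrt( 15 ) /3, - 8/9, -1/2 , - sqrt( 11 )/11, - 3/17, - 1/16,1/pi, exp ( - 1 ),  sqrt( 13),4,  5.31,6]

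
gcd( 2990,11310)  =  130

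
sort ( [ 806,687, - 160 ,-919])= [ - 919,-160, 687,  806 ]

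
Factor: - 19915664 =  - 2^4 * 1244729^1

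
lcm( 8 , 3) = 24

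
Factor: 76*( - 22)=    - 2^3 * 11^1*19^1=-1672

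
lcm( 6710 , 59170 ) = 650870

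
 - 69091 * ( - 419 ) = 28949129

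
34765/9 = 34765/9 = 3862.78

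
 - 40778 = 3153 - 43931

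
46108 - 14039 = 32069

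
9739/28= 347 + 23/28 = 347.82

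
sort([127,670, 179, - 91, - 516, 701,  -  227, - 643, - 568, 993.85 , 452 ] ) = [- 643, - 568, - 516, - 227, - 91,127,  179, 452, 670,701 , 993.85 ] 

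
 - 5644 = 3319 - 8963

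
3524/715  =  3524/715 = 4.93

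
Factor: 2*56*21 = 2^4*3^1*7^2 = 2352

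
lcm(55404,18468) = 55404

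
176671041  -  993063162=-816392121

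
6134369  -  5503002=631367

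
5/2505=1/501 = 0.00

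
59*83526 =4928034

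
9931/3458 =2  +  3015/3458 = 2.87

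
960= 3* 320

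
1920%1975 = 1920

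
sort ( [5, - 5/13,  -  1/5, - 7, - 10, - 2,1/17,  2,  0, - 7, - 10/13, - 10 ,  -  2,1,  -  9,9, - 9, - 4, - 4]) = [ - 10, - 10, - 9, -9, - 7, - 7, - 4, - 4, - 2, - 2, - 10/13, - 5/13,-1/5,0,1/17,1,2, 5, 9 ]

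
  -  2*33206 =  - 66412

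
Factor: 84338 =2^1 * 42169^1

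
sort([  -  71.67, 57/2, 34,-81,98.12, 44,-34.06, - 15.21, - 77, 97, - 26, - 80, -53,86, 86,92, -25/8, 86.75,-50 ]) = [ - 81, -80,-77 , - 71.67, - 53,-50, - 34.06, -26, - 15.21,-25/8,57/2,34, 44,86,86,  86.75 , 92, 97,98.12] 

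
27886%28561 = 27886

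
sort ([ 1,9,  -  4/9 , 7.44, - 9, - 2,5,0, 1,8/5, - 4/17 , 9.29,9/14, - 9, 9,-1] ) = [- 9, - 9, - 2, - 1, - 4/9, - 4/17,0 , 9/14,1,1,8/5,5 , 7.44 , 9,9 , 9.29]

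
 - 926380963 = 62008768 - 988389731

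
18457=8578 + 9879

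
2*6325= 12650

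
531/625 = 531/625=0.85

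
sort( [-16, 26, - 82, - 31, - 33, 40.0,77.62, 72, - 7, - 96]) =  [ - 96,-82, - 33, - 31, - 16,-7,26,40.0,72, 77.62 ] 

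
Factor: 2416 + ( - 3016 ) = - 600 = -  2^3*3^1*5^2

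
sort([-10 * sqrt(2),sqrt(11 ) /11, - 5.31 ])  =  [ - 10*sqrt ( 2), - 5.31,sqrt(11 )/11]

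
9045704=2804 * 3226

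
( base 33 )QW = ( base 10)890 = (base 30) TK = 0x37A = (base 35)PF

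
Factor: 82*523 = 42886=2^1*41^1*523^1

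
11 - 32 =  - 21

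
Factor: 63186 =2^1*3^1*10531^1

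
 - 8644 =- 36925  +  28281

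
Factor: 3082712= 2^3*17^1*19^1*1193^1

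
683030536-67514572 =615515964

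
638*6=3828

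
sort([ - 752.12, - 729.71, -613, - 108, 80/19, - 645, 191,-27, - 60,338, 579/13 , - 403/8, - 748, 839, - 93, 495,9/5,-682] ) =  [ - 752.12, - 748, - 729.71, - 682 , - 645,-613, - 108, - 93, - 60, - 403/8, - 27,9/5, 80/19, 579/13, 191, 338,495,839]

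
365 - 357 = 8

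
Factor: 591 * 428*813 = 2^2*3^2* 107^1*197^1*271^1 = 205646724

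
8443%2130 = 2053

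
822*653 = 536766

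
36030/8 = 18015/4 = 4503.75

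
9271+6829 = 16100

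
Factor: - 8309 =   -  7^1 * 1187^1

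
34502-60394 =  - 25892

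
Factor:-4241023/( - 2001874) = 2^( -1)*7^(-1)*23^( - 1 )*6217^( - 1 )*4241023^1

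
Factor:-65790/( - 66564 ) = 2^( - 1 ) * 5^1*17^1  *  43^(- 1)  =  85/86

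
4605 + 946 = 5551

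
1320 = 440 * 3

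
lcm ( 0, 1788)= 0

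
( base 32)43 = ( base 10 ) 131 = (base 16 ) 83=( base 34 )3T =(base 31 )47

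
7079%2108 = 755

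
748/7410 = 374/3705 = 0.10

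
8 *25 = 200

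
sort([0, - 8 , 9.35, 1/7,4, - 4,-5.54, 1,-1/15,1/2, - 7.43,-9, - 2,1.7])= [ - 9, - 8, - 7.43,  -  5.54,  -  4, - 2, - 1/15,0, 1/7, 1/2,1, 1.7,4,9.35]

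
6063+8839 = 14902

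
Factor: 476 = 2^2*7^1*17^1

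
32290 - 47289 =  - 14999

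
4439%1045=259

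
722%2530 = 722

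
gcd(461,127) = 1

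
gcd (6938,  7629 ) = 1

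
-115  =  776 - 891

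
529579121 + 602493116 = 1132072237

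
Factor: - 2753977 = - 2753977^1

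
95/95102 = 95/95102=   0.00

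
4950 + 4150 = 9100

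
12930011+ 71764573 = 84694584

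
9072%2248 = 80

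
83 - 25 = 58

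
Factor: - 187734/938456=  - 93867/469228 = - 2^( - 2)* 3^1*67^1*467^1 * 117307^( - 1) 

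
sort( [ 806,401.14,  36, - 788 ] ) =[ - 788,36,401.14,806 ]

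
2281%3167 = 2281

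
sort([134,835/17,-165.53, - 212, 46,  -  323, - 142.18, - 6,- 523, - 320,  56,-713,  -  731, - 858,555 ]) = [ - 858,  -  731, - 713,  -  523,-323, - 320,- 212, -165.53, - 142.18,-6, 46,835/17,  56, 134,555] 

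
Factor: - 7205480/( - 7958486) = 2^2*5^1*419^( - 1)*9497^( - 1 )*180137^1 = 3602740/3979243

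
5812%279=232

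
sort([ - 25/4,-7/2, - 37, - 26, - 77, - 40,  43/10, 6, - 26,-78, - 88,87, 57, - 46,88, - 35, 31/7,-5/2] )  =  [ - 88 , - 78, - 77 , - 46, - 40, - 37, - 35,-26, - 26, - 25/4,  -  7/2, - 5/2, 43/10,31/7, 6,  57, 87,88] 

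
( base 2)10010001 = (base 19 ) 7C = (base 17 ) 89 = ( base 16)91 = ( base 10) 145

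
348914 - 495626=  - 146712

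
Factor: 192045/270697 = 3^1 *5^1*31^1*59^1 * 38671^(-1 ) = 27435/38671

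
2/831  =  2/831 = 0.00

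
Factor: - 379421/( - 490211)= 7^1*67^1*331^( - 1)*809^1*1481^(-1)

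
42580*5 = 212900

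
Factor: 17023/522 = 587/18 = 2^(-1 )*3^( - 2) * 587^1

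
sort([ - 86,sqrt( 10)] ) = [-86,  sqrt( 10) ] 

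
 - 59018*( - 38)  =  2242684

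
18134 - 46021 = -27887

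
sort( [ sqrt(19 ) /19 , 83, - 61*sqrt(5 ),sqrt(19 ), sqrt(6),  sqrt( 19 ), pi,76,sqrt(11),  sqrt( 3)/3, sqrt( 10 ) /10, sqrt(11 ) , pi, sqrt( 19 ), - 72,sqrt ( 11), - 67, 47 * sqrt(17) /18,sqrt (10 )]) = [ - 61*sqrt(5), - 72, - 67 , sqrt( 19)/19, sqrt( 10)/10, sqrt( 3 )/3,sqrt( 6) , pi , pi,sqrt( 10 ),sqrt (11) , sqrt(11 ),sqrt( 11),sqrt( 19 ),sqrt( 19 ), sqrt( 19),47*sqrt( 17)/18  ,  76, 83 ] 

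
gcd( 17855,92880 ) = 5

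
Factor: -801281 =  - 13^1 * 61637^1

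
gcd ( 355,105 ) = 5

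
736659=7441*99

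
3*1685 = 5055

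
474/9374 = 237/4687 = 0.05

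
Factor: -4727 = -29^1*163^1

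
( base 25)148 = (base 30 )OD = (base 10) 733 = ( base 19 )20b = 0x2DD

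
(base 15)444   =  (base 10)964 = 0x3c4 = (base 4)33010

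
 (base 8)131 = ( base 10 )89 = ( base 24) 3h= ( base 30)2T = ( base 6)225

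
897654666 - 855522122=42132544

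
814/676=1+69/338 = 1.20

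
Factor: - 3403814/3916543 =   -  2^1*727^1*2341^1 * 3916543^( - 1 ) 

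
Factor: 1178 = 2^1*19^1*31^1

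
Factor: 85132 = 2^2*21283^1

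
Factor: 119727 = 3^2*53^1*251^1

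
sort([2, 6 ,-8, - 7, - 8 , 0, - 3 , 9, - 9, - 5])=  [ - 9 , - 8, - 8 , - 7, - 5, - 3 , 0,  2 , 6, 9 ] 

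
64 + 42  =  106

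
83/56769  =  83/56769 = 0.00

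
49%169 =49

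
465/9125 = 93/1825 = 0.05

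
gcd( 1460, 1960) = 20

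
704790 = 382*1845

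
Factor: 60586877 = 13^1*19^1 * 245291^1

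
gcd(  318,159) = 159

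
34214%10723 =2045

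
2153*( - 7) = -15071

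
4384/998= 2192/499 = 4.39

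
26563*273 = 7251699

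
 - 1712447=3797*(-451) 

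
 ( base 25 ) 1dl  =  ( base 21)245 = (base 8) 1713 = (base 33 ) TE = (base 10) 971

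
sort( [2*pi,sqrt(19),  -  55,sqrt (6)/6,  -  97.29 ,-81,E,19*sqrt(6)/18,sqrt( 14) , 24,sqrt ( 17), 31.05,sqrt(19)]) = [ - 97.29,  -  81, - 55,sqrt(6) /6,19*sqrt(  6)/18, E, sqrt( 14 ),  sqrt( 17 ),sqrt(19),sqrt(19), 2*pi, 24,31.05]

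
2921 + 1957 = 4878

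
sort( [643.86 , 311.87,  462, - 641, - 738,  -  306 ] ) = [  -  738, - 641, - 306, 311.87 , 462,643.86]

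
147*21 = 3087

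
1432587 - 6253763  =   - 4821176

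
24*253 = 6072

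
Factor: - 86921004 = -2^2 *3^1*29^1*101^1*2473^1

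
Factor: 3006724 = 2^2* 7^1*73^1*1471^1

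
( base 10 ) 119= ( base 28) 47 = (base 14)87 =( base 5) 434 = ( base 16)77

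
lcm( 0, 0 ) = 0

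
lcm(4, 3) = 12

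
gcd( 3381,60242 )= 7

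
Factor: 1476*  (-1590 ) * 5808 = -13630446720 = - 2^7 *3^4*5^1*11^2*41^1*53^1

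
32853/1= 32853=32853.00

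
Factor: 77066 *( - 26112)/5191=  - 2012347392/5191 = - 2^10*3^1*11^1*17^1*29^( - 1)*31^1 * 113^1 *179^( - 1)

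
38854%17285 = 4284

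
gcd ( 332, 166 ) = 166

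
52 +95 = 147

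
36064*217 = 7825888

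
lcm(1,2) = 2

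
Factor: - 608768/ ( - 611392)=2^3*29^1*233^( - 1) = 232/233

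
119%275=119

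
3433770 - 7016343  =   - 3582573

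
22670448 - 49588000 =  - 26917552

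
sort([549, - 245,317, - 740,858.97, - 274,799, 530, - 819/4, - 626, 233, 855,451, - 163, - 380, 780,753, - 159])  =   [ - 740,-626,-380  , -274, - 245  , - 819/4, - 163, - 159,233,  317 , 451,  530, 549,753,  780,799,855, 858.97]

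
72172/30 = 2405 + 11/15 =2405.73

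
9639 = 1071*9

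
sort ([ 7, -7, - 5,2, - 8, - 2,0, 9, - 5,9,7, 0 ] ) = [ - 8, - 7 , - 5, - 5,  -  2,  0,0, 2, 7,7,9,9 ] 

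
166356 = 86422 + 79934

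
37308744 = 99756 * 374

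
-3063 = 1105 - 4168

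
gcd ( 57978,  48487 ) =1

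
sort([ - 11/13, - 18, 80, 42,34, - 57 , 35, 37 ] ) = [ -57,- 18, - 11/13,34,35, 37, 42, 80]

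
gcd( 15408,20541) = 3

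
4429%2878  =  1551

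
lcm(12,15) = 60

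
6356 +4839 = 11195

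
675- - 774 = 1449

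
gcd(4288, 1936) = 16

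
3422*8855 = 30301810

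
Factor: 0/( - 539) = 0 =0^1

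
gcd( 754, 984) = 2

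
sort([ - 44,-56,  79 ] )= [ - 56,  -  44,79] 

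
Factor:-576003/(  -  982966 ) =2^(  -  1)*3^1*101^1*1901^1*491483^( - 1)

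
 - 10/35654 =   -  1+17822/17827 = -0.00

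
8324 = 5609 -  - 2715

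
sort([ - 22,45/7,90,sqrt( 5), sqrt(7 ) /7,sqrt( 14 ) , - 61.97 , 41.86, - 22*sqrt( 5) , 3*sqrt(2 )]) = [-61.97, - 22*sqrt( 5 ), - 22, sqrt( 7) /7,sqrt (5),sqrt( 14), 3*sqrt( 2),45/7,  41.86,90 ] 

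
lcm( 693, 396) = 2772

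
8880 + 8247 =17127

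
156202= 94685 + 61517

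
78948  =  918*86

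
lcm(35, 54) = 1890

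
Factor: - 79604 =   -  2^2*7^1*2843^1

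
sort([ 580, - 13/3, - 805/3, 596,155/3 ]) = [ - 805/3, - 13/3, 155/3, 580,  596]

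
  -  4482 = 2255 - 6737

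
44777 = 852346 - 807569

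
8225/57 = 144  +  17/57 = 144.30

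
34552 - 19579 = 14973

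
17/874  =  17/874  =  0.02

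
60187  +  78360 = 138547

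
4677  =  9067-4390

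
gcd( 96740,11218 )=2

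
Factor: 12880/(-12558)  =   - 40/39 = -2^3 *3^(-1)*5^1*13^( - 1 ) 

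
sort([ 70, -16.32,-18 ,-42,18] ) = [  -  42 ,  -  18, - 16.32,18,70]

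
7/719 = 7/719 = 0.01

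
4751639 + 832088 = 5583727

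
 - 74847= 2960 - 77807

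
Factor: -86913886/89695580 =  - 43456943/44847790 = - 2^( - 1)*5^( - 1 )*13^ ( - 1 )*19^ (  -  1 )*67^( - 1)*271^( - 1 )*2297^1 * 18919^1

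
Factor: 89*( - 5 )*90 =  - 2^1*3^2*5^2*89^1 = - 40050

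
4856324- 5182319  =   - 325995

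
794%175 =94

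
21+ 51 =72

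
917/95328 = 917/95328 = 0.01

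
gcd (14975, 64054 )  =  1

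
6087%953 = 369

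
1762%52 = 46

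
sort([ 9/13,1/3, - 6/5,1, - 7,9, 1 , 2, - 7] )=[ - 7, - 7, -6/5,1/3,9/13,1, 1,2,9]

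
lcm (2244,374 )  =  2244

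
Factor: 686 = 2^1*7^3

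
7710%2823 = 2064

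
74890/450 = 166+19/45  =  166.42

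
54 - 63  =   - 9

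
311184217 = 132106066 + 179078151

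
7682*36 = 276552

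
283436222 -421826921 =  - 138390699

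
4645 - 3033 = 1612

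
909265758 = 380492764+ 528772994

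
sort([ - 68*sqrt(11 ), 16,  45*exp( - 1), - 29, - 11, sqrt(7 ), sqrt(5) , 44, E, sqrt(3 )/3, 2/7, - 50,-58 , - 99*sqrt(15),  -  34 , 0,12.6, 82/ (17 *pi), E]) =[-99*sqrt(15), - 68 * sqrt( 11 ),-58, - 50, - 34, - 29, - 11, 0,2/7, sqrt( 3)/3 , 82/(17*pi ) , sqrt(5),sqrt(7),  E, E,12.6,16  ,  45 * exp( - 1), 44]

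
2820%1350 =120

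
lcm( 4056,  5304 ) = 68952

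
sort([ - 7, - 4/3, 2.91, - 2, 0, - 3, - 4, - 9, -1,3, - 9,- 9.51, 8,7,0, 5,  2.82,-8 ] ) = [ - 9.51, - 9, - 9, - 8,-7,-4, - 3, - 2, - 4/3, - 1, 0,  0, 2.82,2.91, 3,5, 7, 8 ]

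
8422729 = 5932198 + 2490531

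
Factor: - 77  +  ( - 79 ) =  - 2^2 *3^1*13^1= -156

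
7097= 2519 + 4578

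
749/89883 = 749/89883 =0.01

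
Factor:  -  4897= - 59^1*83^1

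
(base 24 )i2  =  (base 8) 662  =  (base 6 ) 2002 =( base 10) 434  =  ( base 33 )d5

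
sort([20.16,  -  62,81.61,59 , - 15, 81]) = [  -  62, - 15,20.16, 59,81, 81.61 ]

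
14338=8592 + 5746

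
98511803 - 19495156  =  79016647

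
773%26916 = 773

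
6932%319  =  233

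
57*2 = 114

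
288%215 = 73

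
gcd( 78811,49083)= 1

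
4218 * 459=1936062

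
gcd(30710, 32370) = 830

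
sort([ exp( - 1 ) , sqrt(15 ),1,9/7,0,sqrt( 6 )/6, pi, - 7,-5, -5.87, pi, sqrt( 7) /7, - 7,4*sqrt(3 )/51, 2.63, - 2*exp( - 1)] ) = [ - 7, - 7, - 5.87,-5, - 2*exp( - 1 ) , 0, 4*sqrt ( 3 ) /51, exp(-1 ) , sqrt(7 )/7,  sqrt( 6)/6, 1,9/7, 2.63,pi, pi,  sqrt( 15) ]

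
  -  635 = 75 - 710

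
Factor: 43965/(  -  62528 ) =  - 45/64 = - 2^ ( - 6 )*3^2 * 5^1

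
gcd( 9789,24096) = 753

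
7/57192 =7/57192 =0.00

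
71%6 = 5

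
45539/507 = 89 + 32/39 = 89.82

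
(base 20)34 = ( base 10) 64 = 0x40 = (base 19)37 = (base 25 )2E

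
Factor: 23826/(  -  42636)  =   - 19/34= - 2^( - 1 )*17^( - 1)*19^1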